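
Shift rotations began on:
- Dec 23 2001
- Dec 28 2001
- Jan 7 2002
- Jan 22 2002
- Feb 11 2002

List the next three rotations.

Gaps: 5, 10, 15, 20 days — each gap is 5 larger than the previous one.
Next gap: 25 days. Feb 11 2002 + 25 days = Mar 8 2002.
Next gap: 30 days. Mar 8 2002 + 30 days = Apr 7 2002.
Next gap: 35 days. Apr 7 2002 + 35 days = May 12 2002.

Mar 8 2002, Apr 7 2002, May 12 2002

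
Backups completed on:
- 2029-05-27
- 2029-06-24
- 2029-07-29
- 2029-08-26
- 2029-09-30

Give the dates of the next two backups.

2029-10-28, 2029-11-25

These are Sundays with 28, 35, 28, 35-day gaps.
Each is the final Sunday of its month — 2029-07-29 is past the 28th, so '4th Sunday' doesn't fit.
October 2029 ends with Sunday 2029-10-28.
Last Sunday of November 2029: 2029-11-25.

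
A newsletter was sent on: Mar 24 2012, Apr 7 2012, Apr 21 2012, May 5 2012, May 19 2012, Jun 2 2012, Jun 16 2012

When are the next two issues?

Gaps between consecutive events: 14, 14, 14, 14, 14, 14 days — a constant 14-day interval.
Jun 16 2012 + 14 days = Jun 30 2012.
Jun 30 2012 + 14 days = Jul 14 2012.

Jun 30 2012, Jul 14 2012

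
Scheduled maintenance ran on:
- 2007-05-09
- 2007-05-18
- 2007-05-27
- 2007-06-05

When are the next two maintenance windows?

The spacing is 9, 9, 9 days — always 9 days.
2007-06-05 + 9 days = 2007-06-14.
2007-06-14 + 9 days = 2007-06-23.

2007-06-14, 2007-06-23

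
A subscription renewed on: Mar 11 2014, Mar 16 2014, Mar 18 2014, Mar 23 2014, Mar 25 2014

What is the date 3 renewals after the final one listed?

Every event lands on a Tuesday or Sunday (gaps cycle 5, 2, 5, 2).
So the schedule is: every Tuesday and Sunday.
The following Sunday is Mar 30 2014.
Next Tuesday: Apr 1 2014.
Next Sunday: Apr 6 2014.

Apr 6 2014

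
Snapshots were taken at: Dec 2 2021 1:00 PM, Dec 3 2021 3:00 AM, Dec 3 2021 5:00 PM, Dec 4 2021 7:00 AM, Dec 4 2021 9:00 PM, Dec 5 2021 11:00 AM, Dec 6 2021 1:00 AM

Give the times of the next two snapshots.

The interval is a steady 14 hours (14, 14, 14, 14, 14, 14).
Dec 6 2021 1:00 AM + 14 h = Dec 6 2021 3:00 PM.
Dec 6 2021 3:00 PM + 14 h = Dec 7 2021 5:00 AM.

Dec 6 2021 3:00 PM, Dec 7 2021 5:00 AM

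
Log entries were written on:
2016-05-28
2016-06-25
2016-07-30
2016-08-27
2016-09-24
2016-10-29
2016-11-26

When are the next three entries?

2016-12-31, 2017-01-28, 2017-02-25

These are Saturdays with 28, 35, 28, 28, 35, 28-day gaps.
Each is the final Saturday of its month — 2016-07-30 is past the 28th, so '4th Saturday' doesn't fit.
Last Saturday of December 2016: 2016-12-31.
January 2017 ends with Saturday 2017-01-28.
Last Saturday of February 2017: 2017-02-25.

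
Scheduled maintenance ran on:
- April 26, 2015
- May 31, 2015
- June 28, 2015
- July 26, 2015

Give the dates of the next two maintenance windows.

All Sundays; the gaps (35, 28, 28) vary with month length.
This is the last Sunday of each month.
Last Sunday of August 2015: August 30, 2015.
Last Sunday of September 2015: September 27, 2015.

August 30, 2015; September 27, 2015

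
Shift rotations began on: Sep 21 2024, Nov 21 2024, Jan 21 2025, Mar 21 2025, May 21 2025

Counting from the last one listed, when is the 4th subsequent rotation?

Gaps: 61, 61, 59, 61 days — not constant. Every event is on the 21st of the month.
Pattern: the 21st of every 2 months.
Next: July 2025 → Jul 21 2025.
Next: September 2025 → Sep 21 2025.
Next: November 2025 → Nov 21 2025.
January 2026: Jan 21 2026.

Jan 21 2026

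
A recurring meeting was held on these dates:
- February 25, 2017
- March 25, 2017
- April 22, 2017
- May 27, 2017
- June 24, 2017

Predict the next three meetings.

These are Saturdays at 28- or 35-day spacing (28, 28, 35, 28).
The pattern: 4th Saturday of the month.
July 2017 — 4th Saturday is July 22, 2017.
4th Saturday of August 2017: August 26, 2017.
4th Saturday of September 2017: September 23, 2017.

July 22, 2017; August 26, 2017; September 23, 2017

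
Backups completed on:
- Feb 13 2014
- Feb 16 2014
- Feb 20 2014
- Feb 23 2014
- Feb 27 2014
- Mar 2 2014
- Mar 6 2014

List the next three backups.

The gap pattern 3, 4, 3, 4, 3, 4 repeats every 2 events.
These are the Thursdays and Sundays of each week.
Next Sunday: Mar 9 2014.
Next Thursday: Mar 13 2014.
Next Sunday: Mar 16 2014.

Mar 9 2014, Mar 13 2014, Mar 16 2014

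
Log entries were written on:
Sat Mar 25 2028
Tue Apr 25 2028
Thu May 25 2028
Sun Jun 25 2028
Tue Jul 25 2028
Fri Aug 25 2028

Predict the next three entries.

The day-of-month is always 25 (31, 30, 31, 30, 31 days between events).
So this recurs on the 25th of each month.
Next: September 2028 → Mon Sep 25 2028.
Next: October 2028 → Wed Oct 25 2028.
Next: November 2028 → Sat Nov 25 2028.

Mon Sep 25 2028, Wed Oct 25 2028, Sat Nov 25 2028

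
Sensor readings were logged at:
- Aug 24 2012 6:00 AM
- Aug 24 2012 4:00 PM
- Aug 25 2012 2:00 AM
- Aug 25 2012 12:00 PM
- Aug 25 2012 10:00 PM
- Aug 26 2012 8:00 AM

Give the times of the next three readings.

Spacing: 10, 10, 10, 10, 10 h — constant 10 h.
Aug 26 2012 8:00 AM + 10 h = Aug 26 2012 6:00 PM.
Aug 26 2012 6:00 PM + 10 h = Aug 27 2012 4:00 AM.
Aug 27 2012 4:00 AM + 10 h = Aug 27 2012 2:00 PM.

Aug 26 2012 6:00 PM, Aug 27 2012 4:00 AM, Aug 27 2012 2:00 PM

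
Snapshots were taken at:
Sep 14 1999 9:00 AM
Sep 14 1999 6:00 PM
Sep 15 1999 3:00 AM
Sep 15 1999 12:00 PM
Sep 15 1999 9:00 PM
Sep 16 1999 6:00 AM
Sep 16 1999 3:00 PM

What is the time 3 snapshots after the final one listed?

Sep 17 1999 6:00 PM

Spacing: 9, 9, 9, 9, 9, 9 h — constant 9 h.
Sep 16 1999 3:00 PM + 9 h = Sep 17 1999 12:00 AM.
Sep 17 1999 12:00 AM + 9 h = Sep 17 1999 9:00 AM.
Sep 17 1999 9:00 AM + 9 h = Sep 17 1999 6:00 PM.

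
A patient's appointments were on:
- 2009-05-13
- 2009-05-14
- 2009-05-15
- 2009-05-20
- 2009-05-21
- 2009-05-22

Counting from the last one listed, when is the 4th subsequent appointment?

Every event lands on a Wednesday or Thursday or Friday (gaps cycle 1, 1, 5, 1, 1).
So the schedule is: every Wednesday, Thursday and Friday.
The following Wednesday is 2009-05-27.
Next Thursday: 2009-05-28.
The following Friday is 2009-05-29.
The following Wednesday is 2009-06-03.

2009-06-03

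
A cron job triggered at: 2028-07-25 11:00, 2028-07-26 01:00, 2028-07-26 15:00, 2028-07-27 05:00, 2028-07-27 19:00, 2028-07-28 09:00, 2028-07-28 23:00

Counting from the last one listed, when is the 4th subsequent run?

Spacing: 14, 14, 14, 14, 14, 14 h — constant 14 h.
2028-07-28 23:00 + 14 h = 2028-07-29 13:00.
2028-07-29 13:00 + 14 h = 2028-07-30 03:00.
2028-07-30 03:00 + 14 h = 2028-07-30 17:00.
2028-07-30 17:00 + 14 h = 2028-07-31 07:00.

2028-07-31 07:00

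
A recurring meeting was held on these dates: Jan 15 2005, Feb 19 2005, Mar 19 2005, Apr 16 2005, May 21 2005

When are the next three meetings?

Jun 18 2005, Jul 16 2005, Aug 20 2005

All dates are Saturdays, 35, 28, 28, 35 days apart.
Specifically, the 3rd Saturday of each month.
June 2005 — 3rd Saturday is Jun 18 2005.
3rd Saturday of July 2005: Jul 16 2005.
3rd Saturday of August 2005: Aug 20 2005.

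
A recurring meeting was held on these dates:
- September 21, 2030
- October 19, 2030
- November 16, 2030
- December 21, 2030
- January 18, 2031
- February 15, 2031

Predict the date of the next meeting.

Gaps: 28, 28, 35, 28, 28 days — a mix of 28 and 35. Every date is a Saturday.
Each is the 3rd Saturday of its month.
3rd Saturday of March 2031: March 15, 2031.

March 15, 2031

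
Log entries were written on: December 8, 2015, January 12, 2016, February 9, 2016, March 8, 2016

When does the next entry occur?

These are Tuesdays at 28- or 35-day spacing (35, 28, 28).
The pattern: 2nd Tuesday of the month.
April 2016 — 2nd Tuesday is April 12, 2016.

April 12, 2016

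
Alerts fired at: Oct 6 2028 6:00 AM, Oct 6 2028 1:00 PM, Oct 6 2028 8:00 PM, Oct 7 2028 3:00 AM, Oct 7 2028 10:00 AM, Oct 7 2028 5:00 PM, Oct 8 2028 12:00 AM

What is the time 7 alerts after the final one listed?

Oct 10 2028 1:00 AM

The interval is a steady 7 hours (7, 7, 7, 7, 7, 7).
Oct 8 2028 12:00 AM + 7 h = Oct 8 2028 7:00 AM.
Oct 8 2028 7:00 AM + 7 h = Oct 8 2028 2:00 PM.
Oct 8 2028 2:00 PM + 7 h = Oct 8 2028 9:00 PM.
Oct 8 2028 9:00 PM + 7 h = Oct 9 2028 4:00 AM.
Oct 9 2028 4:00 AM + 7 h = Oct 9 2028 11:00 AM.
Oct 9 2028 11:00 AM + 7 h = Oct 9 2028 6:00 PM.
Oct 9 2028 6:00 PM + 7 h = Oct 10 2028 1:00 AM.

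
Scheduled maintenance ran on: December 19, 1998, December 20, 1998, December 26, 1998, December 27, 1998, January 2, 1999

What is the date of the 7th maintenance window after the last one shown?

January 24, 1999

Gaps: 1, 6, 1, 6 days — not constant, but cyclic with period 2.
The events fall on every Saturday and Sunday.
The following Sunday is January 3, 1999.
Next Saturday: January 9, 1999.
Next Sunday: January 10, 1999.
Next Saturday: January 16, 1999.
The following Sunday is January 17, 1999.
Next Saturday: January 23, 1999.
Next Sunday: January 24, 1999.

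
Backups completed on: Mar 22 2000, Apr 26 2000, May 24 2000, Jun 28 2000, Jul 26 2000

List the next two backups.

Aug 23 2000, Sep 27 2000

These are Wednesdays at 28- or 35-day spacing (35, 28, 35, 28).
The pattern: 4th Wednesday of the month.
4th Wednesday of August 2000: Aug 23 2000.
September 2000 — 4th Wednesday is Sep 27 2000.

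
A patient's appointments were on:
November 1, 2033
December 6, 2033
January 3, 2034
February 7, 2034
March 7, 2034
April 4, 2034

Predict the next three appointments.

These are Tuesdays at 28- or 35-day spacing (35, 28, 35, 28, 28).
The pattern: 1st Tuesday of the month.
1st Tuesday of May 2034: May 2, 2034.
June 2034 — 1st Tuesday is June 6, 2034.
July 2034 — 1st Tuesday is July 4, 2034.

May 2, 2034; June 6, 2034; July 4, 2034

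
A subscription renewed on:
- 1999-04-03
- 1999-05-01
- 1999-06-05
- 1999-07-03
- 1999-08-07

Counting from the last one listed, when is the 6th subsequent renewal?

Gaps: 28, 35, 28, 35 days — a mix of 28 and 35. Every date is a Saturday.
Each is the 1st Saturday of its month.
1st Saturday of September 1999: 1999-09-04.
October 1999 — 1st Saturday is 1999-10-02.
November 1999 — 1st Saturday is 1999-11-06.
1st Saturday of December 1999: 1999-12-04.
1st Saturday of January 2000: 2000-01-01.
1st Saturday of February 2000: 2000-02-05.

2000-02-05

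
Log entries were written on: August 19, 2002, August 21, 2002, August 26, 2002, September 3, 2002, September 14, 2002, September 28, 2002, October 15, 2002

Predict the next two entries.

November 4, 2002; November 27, 2002

The spacing grows by 3 each time: 2, 5, 8, 11, 14, 17 days.
Next gap: 20 days. October 15, 2002 + 20 days = November 4, 2002.
Next gap: 23 days. November 4, 2002 + 23 days = November 27, 2002.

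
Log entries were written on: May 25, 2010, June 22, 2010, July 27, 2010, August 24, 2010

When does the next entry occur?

September 28, 2010

All dates are Tuesdays, 28, 35, 28 days apart.
Specifically, the 4th Tuesday of each month.
4th Tuesday of September 2010: September 28, 2010.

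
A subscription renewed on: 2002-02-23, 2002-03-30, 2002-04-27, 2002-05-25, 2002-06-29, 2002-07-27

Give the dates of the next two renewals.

2002-08-31, 2002-09-28

These are Saturdays with 35, 28, 28, 35, 28-day gaps.
Each is the final Saturday of its month — 2002-03-30 is past the 28th, so '4th Saturday' doesn't fit.
Last Saturday of August 2002: 2002-08-31.
Last Saturday of September 2002: 2002-09-28.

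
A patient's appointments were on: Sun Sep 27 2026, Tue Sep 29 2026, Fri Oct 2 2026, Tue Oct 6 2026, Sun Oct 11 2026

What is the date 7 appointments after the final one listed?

Gaps: 2, 3, 4, 5 days — each gap is 1 larger than the previous one.
Next gap: 6 days. Sun Oct 11 2026 + 6 days = Sat Oct 17 2026.
Next gap: 7 days. Sat Oct 17 2026 + 7 days = Sat Oct 24 2026.
Next gap: 8 days. Sat Oct 24 2026 + 8 days = Sun Nov 1 2026.
Next gap: 9 days. Sun Nov 1 2026 + 9 days = Tue Nov 10 2026.
Next gap: 10 days. Tue Nov 10 2026 + 10 days = Fri Nov 20 2026.
Next gap: 11 days. Fri Nov 20 2026 + 11 days = Tue Dec 1 2026.
Next gap: 12 days. Tue Dec 1 2026 + 12 days = Sun Dec 13 2026.

Sun Dec 13 2026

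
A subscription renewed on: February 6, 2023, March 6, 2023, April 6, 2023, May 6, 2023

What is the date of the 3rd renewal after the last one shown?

Each date is the 6th; the gaps (28, 31, 30) track the month lengths.
The rule is the 6th of each month.
June 2023: June 6, 2023.
July 2023: July 6, 2023.
August 2023: August 6, 2023.

August 6, 2023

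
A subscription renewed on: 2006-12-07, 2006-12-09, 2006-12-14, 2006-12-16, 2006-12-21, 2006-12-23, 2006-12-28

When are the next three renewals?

2006-12-30, 2007-01-04, 2007-01-06

Every event lands on a Thursday or Saturday (gaps cycle 2, 5, 2, 5, 2, 5).
So the schedule is: every Thursday and Saturday.
The following Saturday is 2006-12-30.
The following Thursday is 2007-01-04.
The following Saturday is 2007-01-06.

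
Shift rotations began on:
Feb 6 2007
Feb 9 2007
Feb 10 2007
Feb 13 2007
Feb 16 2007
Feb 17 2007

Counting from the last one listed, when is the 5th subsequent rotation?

Every event lands on a Tuesday or Friday or Saturday (gaps cycle 3, 1, 3, 3, 1).
So the schedule is: every Tuesday, Friday and Saturday.
The following Tuesday is Feb 20 2007.
The following Friday is Feb 23 2007.
Next Saturday: Feb 24 2007.
Next Tuesday: Feb 27 2007.
Next Friday: Mar 2 2007.

Mar 2 2007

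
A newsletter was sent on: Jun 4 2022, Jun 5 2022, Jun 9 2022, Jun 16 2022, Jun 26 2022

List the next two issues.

Intervals are 1, 4, 7, 10 days — an arithmetic progression with common difference 3.
Next gap: 13 days. Jun 26 2022 + 13 days = Jul 9 2022.
Next gap: 16 days. Jul 9 2022 + 16 days = Jul 25 2022.

Jul 9 2022, Jul 25 2022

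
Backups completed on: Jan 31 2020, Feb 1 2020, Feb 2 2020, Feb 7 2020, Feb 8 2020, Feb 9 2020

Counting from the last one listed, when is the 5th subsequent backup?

Gaps: 1, 1, 5, 1, 1 days — not constant, but cyclic with period 3.
The events fall on every Friday, Saturday and Sunday.
The following Friday is Feb 14 2020.
The following Saturday is Feb 15 2020.
The following Sunday is Feb 16 2020.
Next Friday: Feb 21 2020.
The following Saturday is Feb 22 2020.

Feb 22 2020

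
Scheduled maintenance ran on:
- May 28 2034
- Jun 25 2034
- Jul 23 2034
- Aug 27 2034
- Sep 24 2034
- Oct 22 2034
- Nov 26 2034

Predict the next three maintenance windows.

All dates are Sundays, 28, 28, 35, 28, 28, 35 days apart.
Specifically, the 4th Sunday of each month.
4th Sunday of December 2034: Dec 24 2034.
January 2035 — 4th Sunday is Jan 28 2035.
February 2035 — 4th Sunday is Feb 25 2035.

Dec 24 2034, Jan 28 2035, Feb 25 2035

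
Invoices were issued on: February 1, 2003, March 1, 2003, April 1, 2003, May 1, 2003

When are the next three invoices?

Each date is the 1st; the gaps (28, 31, 30) track the month lengths.
The rule is the 1st of each month.
June 2003: June 1, 2003.
Next: July 2003 → July 1, 2003.
Next: August 2003 → August 1, 2003.

June 1, 2003; July 1, 2003; August 1, 2003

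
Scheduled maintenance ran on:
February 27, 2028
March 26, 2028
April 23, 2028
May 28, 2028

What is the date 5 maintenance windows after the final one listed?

All dates are Sundays, 28, 28, 35 days apart.
Specifically, the 4th Sunday of each month.
4th Sunday of June 2028: June 25, 2028.
July 2028 — 4th Sunday is July 23, 2028.
August 2028 — 4th Sunday is August 27, 2028.
September 2028 — 4th Sunday is September 24, 2028.
October 2028 — 4th Sunday is October 22, 2028.

October 22, 2028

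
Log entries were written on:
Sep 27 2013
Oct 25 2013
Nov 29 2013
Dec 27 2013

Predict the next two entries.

Jan 31 2014, Feb 28 2014

Every date is a Friday; gaps 28, 35, 28 days.
Each is the last Friday of its month (at least one falls on the 29th or later, ruling out '4th Friday').
Last Friday of January 2014: Jan 31 2014.
Last Friday of February 2014: Feb 28 2014.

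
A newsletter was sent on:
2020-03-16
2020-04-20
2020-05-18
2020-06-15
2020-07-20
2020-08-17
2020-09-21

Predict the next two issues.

These are Mondays at 28- or 35-day spacing (35, 28, 28, 35, 28, 35).
The pattern: 3rd Monday of the month.
October 2020 — 3rd Monday is 2020-10-19.
3rd Monday of November 2020: 2020-11-16.

2020-10-19, 2020-11-16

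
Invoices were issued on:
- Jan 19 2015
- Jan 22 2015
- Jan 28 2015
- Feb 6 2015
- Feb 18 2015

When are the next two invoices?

Mar 5 2015, Mar 23 2015

Intervals are 3, 6, 9, 12 days — an arithmetic progression with common difference 3.
Next gap: 15 days. Feb 18 2015 + 15 days = Mar 5 2015.
Next gap: 18 days. Mar 5 2015 + 18 days = Mar 23 2015.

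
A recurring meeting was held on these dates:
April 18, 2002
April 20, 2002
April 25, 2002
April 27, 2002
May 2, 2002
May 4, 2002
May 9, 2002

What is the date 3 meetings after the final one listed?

May 18, 2002

The gap pattern 2, 5, 2, 5, 2, 5 repeats every 2 events.
These are the Thursdays and Saturdays of each week.
Next Saturday: May 11, 2002.
The following Thursday is May 16, 2002.
Next Saturday: May 18, 2002.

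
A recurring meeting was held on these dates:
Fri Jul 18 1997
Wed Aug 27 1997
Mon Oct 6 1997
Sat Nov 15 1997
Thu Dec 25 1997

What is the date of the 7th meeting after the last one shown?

The spacing is 40, 40, 40, 40 days — always 40 days.
Thu Dec 25 1997 + 40 days = Tue Feb 3 1998.
Tue Feb 3 1998 + 40 days = Sun Mar 15 1998.
Sun Mar 15 1998 + 40 days = Fri Apr 24 1998.
Fri Apr 24 1998 + 40 days = Wed Jun 3 1998.
Wed Jun 3 1998 + 40 days = Mon Jul 13 1998.
Mon Jul 13 1998 + 40 days = Sat Aug 22 1998.
Sat Aug 22 1998 + 40 days = Thu Oct 1 1998.

Thu Oct 1 1998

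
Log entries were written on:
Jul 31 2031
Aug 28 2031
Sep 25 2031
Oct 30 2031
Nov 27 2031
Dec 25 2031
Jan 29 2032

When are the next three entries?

Feb 26 2032, Mar 25 2032, Apr 29 2032

All Thursdays; the gaps (28, 28, 35, 28, 28, 35) vary with month length.
This is the last Thursday of each month.
February 2032 ends with Thursday Feb 26 2032.
Last Thursday of March 2032: Mar 25 2032.
Last Thursday of April 2032: Apr 29 2032.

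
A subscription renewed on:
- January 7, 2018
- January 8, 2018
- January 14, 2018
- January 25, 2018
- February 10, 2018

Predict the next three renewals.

March 3, 2018; March 29, 2018; April 29, 2018

Gaps: 1, 6, 11, 16 days — each gap is 5 larger than the previous one.
Next gap: 21 days. February 10, 2018 + 21 days = March 3, 2018.
Next gap: 26 days. March 3, 2018 + 26 days = March 29, 2018.
Next gap: 31 days. March 29, 2018 + 31 days = April 29, 2018.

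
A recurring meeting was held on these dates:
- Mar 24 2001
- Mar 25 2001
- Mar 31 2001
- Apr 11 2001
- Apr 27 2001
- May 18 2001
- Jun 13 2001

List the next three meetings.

Gaps: 1, 6, 11, 16, 21, 26 days — each gap is 5 larger than the previous one.
Next gap: 31 days. Jun 13 2001 + 31 days = Jul 14 2001.
Next gap: 36 days. Jul 14 2001 + 36 days = Aug 19 2001.
Next gap: 41 days. Aug 19 2001 + 41 days = Sep 29 2001.

Jul 14 2001, Aug 19 2001, Sep 29 2001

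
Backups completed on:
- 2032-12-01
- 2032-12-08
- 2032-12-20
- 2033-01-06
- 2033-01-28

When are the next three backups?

2033-02-24, 2033-03-28, 2033-05-04

The spacing grows by 5 each time: 7, 12, 17, 22 days.
Next gap: 27 days. 2033-01-28 + 27 days = 2033-02-24.
Next gap: 32 days. 2033-02-24 + 32 days = 2033-03-28.
Next gap: 37 days. 2033-03-28 + 37 days = 2033-05-04.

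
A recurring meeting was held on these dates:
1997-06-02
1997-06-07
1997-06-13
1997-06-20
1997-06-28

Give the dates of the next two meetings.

1997-07-07, 1997-07-17

The spacing grows by 1 each time: 5, 6, 7, 8 days.
Next gap: 9 days. 1997-06-28 + 9 days = 1997-07-07.
Next gap: 10 days. 1997-07-07 + 10 days = 1997-07-17.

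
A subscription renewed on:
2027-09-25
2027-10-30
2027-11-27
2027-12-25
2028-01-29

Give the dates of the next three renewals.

2028-02-26, 2028-03-25, 2028-04-29

Every date is a Saturday; gaps 35, 28, 28, 35 days.
Each is the last Saturday of its month (at least one falls on the 29th or later, ruling out '4th Saturday').
February 2028 ends with Saturday 2028-02-26.
Last Saturday of March 2028: 2028-03-25.
Last Saturday of April 2028: 2028-04-29.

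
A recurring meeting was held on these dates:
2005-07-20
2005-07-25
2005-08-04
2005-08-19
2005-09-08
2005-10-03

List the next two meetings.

2005-11-02, 2005-12-07

Intervals are 5, 10, 15, 20, 25 days — an arithmetic progression with common difference 5.
Next gap: 30 days. 2005-10-03 + 30 days = 2005-11-02.
Next gap: 35 days. 2005-11-02 + 35 days = 2005-12-07.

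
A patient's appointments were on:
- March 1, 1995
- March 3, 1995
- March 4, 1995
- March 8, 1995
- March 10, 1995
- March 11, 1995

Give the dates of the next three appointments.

March 15, 1995; March 17, 1995; March 18, 1995

The gap pattern 2, 1, 4, 2, 1 repeats every 3 events.
These are the Wednesdays, Fridays and Saturdays of each week.
The following Wednesday is March 15, 1995.
Next Friday: March 17, 1995.
The following Saturday is March 18, 1995.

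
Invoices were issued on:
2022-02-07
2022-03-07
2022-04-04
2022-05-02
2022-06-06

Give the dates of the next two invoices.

2022-07-04, 2022-08-01

All dates are Mondays, 28, 28, 28, 35 days apart.
Specifically, the 1st Monday of each month.
1st Monday of July 2022: 2022-07-04.
1st Monday of August 2022: 2022-08-01.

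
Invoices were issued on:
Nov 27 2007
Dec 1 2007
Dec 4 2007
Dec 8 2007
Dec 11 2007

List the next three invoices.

Dec 15 2007, Dec 18 2007, Dec 22 2007

Every event lands on a Tuesday or Saturday (gaps cycle 4, 3, 4, 3).
So the schedule is: every Tuesday and Saturday.
The following Saturday is Dec 15 2007.
The following Tuesday is Dec 18 2007.
Next Saturday: Dec 22 2007.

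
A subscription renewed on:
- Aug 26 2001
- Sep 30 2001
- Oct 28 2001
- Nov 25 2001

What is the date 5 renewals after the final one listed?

All Sundays; the gaps (35, 28, 28) vary with month length.
This is the last Sunday of each month.
Last Sunday of December 2001: Dec 30 2001.
Last Sunday of January 2002: Jan 27 2002.
Last Sunday of February 2002: Feb 24 2002.
March 2002 ends with Sunday Mar 31 2002.
April 2002 ends with Sunday Apr 28 2002.

Apr 28 2002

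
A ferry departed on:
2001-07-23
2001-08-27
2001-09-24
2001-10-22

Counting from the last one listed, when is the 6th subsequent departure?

2002-04-22

These are Mondays at 28- or 35-day spacing (35, 28, 28).
The pattern: 4th Monday of the month.
November 2001 — 4th Monday is 2001-11-26.
December 2001 — 4th Monday is 2001-12-24.
4th Monday of January 2002: 2002-01-28.
February 2002 — 4th Monday is 2002-02-25.
4th Monday of March 2002: 2002-03-25.
April 2002 — 4th Monday is 2002-04-22.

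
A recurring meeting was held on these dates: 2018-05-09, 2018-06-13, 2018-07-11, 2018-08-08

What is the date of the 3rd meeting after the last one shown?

2018-11-14

These are Wednesdays at 28- or 35-day spacing (35, 28, 28).
The pattern: 2nd Wednesday of the month.
2nd Wednesday of September 2018: 2018-09-12.
2nd Wednesday of October 2018: 2018-10-10.
2nd Wednesday of November 2018: 2018-11-14.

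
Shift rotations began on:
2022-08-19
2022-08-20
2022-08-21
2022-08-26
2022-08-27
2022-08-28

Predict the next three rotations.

2022-09-02, 2022-09-03, 2022-09-04

Every event lands on a Friday or Saturday or Sunday (gaps cycle 1, 1, 5, 1, 1).
So the schedule is: every Friday, Saturday and Sunday.
The following Friday is 2022-09-02.
The following Saturday is 2022-09-03.
The following Sunday is 2022-09-04.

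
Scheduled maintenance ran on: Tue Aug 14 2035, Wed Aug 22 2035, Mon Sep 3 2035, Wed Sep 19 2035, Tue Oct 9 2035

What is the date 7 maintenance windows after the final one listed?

Gaps: 8, 12, 16, 20 days — each gap is 4 larger than the previous one.
Next gap: 24 days. Tue Oct 9 2035 + 24 days = Fri Nov 2 2035.
Next gap: 28 days. Fri Nov 2 2035 + 28 days = Fri Nov 30 2035.
Next gap: 32 days. Fri Nov 30 2035 + 32 days = Tue Jan 1 2036.
Next gap: 36 days. Tue Jan 1 2036 + 36 days = Wed Feb 6 2036.
Next gap: 40 days. Wed Feb 6 2036 + 40 days = Mon Mar 17 2036.
Next gap: 44 days. Mon Mar 17 2036 + 44 days = Wed Apr 30 2036.
Next gap: 48 days. Wed Apr 30 2036 + 48 days = Tue Jun 17 2036.

Tue Jun 17 2036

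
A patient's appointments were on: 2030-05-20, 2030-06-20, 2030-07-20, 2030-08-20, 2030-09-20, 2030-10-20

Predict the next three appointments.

2030-11-20, 2030-12-20, 2031-01-20

The day-of-month is always 20 (31, 30, 31, 31, 30 days between events).
So this recurs on the 20th of each month.
Next: November 2030 → 2030-11-20.
Next: December 2030 → 2030-12-20.
Next: January 2031 → 2031-01-20.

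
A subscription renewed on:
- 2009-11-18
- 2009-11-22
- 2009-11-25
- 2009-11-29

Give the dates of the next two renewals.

Every event lands on a Wednesday or Sunday (gaps cycle 4, 3, 4).
So the schedule is: every Wednesday and Sunday.
The following Wednesday is 2009-12-02.
The following Sunday is 2009-12-06.

2009-12-02, 2009-12-06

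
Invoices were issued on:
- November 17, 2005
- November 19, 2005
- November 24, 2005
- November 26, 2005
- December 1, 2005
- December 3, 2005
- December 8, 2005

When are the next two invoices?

The gap pattern 2, 5, 2, 5, 2, 5 repeats every 2 events.
These are the Thursdays and Saturdays of each week.
Next Saturday: December 10, 2005.
The following Thursday is December 15, 2005.

December 10, 2005; December 15, 2005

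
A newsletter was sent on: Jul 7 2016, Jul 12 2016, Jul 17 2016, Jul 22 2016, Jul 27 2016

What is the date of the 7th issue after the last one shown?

Aug 31 2016

Gaps between consecutive events: 5, 5, 5, 5 days — a constant 5-day interval.
Jul 27 2016 + 5 days = Aug 1 2016.
Aug 1 2016 + 5 days = Aug 6 2016.
Aug 6 2016 + 5 days = Aug 11 2016.
Aug 11 2016 + 5 days = Aug 16 2016.
Aug 16 2016 + 5 days = Aug 21 2016.
Aug 21 2016 + 5 days = Aug 26 2016.
Aug 26 2016 + 5 days = Aug 31 2016.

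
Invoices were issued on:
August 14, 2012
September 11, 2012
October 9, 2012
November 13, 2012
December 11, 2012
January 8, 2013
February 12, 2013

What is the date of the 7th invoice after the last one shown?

September 10, 2013

These are Tuesdays at 28- or 35-day spacing (28, 28, 35, 28, 28, 35).
The pattern: 2nd Tuesday of the month.
March 2013 — 2nd Tuesday is March 12, 2013.
2nd Tuesday of April 2013: April 9, 2013.
2nd Tuesday of May 2013: May 14, 2013.
June 2013 — 2nd Tuesday is June 11, 2013.
July 2013 — 2nd Tuesday is July 9, 2013.
August 2013 — 2nd Tuesday is August 13, 2013.
2nd Tuesday of September 2013: September 10, 2013.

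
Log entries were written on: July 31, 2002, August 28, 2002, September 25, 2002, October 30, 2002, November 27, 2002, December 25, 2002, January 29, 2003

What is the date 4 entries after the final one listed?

May 28, 2003

Every date is a Wednesday; gaps 28, 28, 35, 28, 28, 35 days.
Each is the last Wednesday of its month (at least one falls on the 29th or later, ruling out '4th Wednesday').
Last Wednesday of February 2003: February 26, 2003.
March 2003 ends with Wednesday March 26, 2003.
Last Wednesday of April 2003: April 30, 2003.
May 2003 ends with Wednesday May 28, 2003.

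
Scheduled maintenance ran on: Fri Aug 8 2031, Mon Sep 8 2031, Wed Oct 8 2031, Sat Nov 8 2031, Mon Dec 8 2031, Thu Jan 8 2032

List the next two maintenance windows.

Sun Feb 8 2032, Mon Mar 8 2032

Gaps: 31, 30, 31, 30, 31 days — not constant. Every event is on the 8th of the month.
Pattern: the 8th of each month.
Next: February 2032 → Sun Feb 8 2032.
March 2032: Mon Mar 8 2032.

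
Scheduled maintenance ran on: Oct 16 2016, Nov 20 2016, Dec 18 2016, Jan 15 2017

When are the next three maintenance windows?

Gaps: 35, 28, 28 days — a mix of 28 and 35. Every date is a Sunday.
Each is the 3rd Sunday of its month.
February 2017 — 3rd Sunday is Feb 19 2017.
March 2017 — 3rd Sunday is Mar 19 2017.
3rd Sunday of April 2017: Apr 16 2017.

Feb 19 2017, Mar 19 2017, Apr 16 2017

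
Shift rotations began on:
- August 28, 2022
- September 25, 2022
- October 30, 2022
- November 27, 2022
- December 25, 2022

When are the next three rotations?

These are Sundays with 28, 35, 28, 28-day gaps.
Each is the final Sunday of its month — October 30, 2022 is past the 28th, so '4th Sunday' doesn't fit.
Last Sunday of January 2023: January 29, 2023.
Last Sunday of February 2023: February 26, 2023.
Last Sunday of March 2023: March 26, 2023.

January 29, 2023; February 26, 2023; March 26, 2023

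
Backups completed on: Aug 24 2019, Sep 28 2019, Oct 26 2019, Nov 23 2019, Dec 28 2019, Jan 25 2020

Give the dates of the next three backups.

All dates are Saturdays, 35, 28, 28, 35, 28 days apart.
Specifically, the 4th Saturday of each month.
4th Saturday of February 2020: Feb 22 2020.
March 2020 — 4th Saturday is Mar 28 2020.
4th Saturday of April 2020: Apr 25 2020.

Feb 22 2020, Mar 28 2020, Apr 25 2020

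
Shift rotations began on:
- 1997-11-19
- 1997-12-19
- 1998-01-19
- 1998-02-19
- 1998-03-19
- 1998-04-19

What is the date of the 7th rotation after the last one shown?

1998-11-19

Gaps: 30, 31, 31, 28, 31 days — not constant. Every event is on the 19th of the month.
Pattern: the 19th of each month.
Next: May 1998 → 1998-05-19.
Next: June 1998 → 1998-06-19.
July 1998: 1998-07-19.
Next: August 1998 → 1998-08-19.
Next: September 1998 → 1998-09-19.
Next: October 1998 → 1998-10-19.
Next: November 1998 → 1998-11-19.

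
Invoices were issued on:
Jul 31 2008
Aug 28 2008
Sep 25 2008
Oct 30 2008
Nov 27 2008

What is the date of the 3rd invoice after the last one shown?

These are Thursdays with 28, 28, 35, 28-day gaps.
Each is the final Thursday of its month — Jul 31 2008 is past the 28th, so '4th Thursday' doesn't fit.
Last Thursday of December 2008: Dec 25 2008.
Last Thursday of January 2009: Jan 29 2009.
Last Thursday of February 2009: Feb 26 2009.

Feb 26 2009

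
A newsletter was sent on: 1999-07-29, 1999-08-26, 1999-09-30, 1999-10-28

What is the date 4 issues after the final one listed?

These are Thursdays with 28, 35, 28-day gaps.
Each is the final Thursday of its month — 1999-07-29 is past the 28th, so '4th Thursday' doesn't fit.
Last Thursday of November 1999: 1999-11-25.
December 1999 ends with Thursday 1999-12-30.
Last Thursday of January 2000: 2000-01-27.
Last Thursday of February 2000: 2000-02-24.

2000-02-24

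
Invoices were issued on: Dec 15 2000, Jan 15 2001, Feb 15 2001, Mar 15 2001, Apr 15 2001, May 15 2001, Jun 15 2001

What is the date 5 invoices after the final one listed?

The day-of-month is always 15 (31, 31, 28, 31, 30, 31 days between events).
So this recurs on the 15th of each month.
July 2001: Jul 15 2001.
Next: August 2001 → Aug 15 2001.
Next: September 2001 → Sep 15 2001.
Next: October 2001 → Oct 15 2001.
Next: November 2001 → Nov 15 2001.

Nov 15 2001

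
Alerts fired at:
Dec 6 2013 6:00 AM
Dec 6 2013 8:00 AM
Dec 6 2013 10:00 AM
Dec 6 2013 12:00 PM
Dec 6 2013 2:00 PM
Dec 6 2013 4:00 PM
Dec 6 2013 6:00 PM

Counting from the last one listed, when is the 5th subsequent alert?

Spacing: 2, 2, 2, 2, 2, 2 h — constant 2 h.
Dec 6 2013 6:00 PM + 2 h = Dec 6 2013 8:00 PM.
Dec 6 2013 8:00 PM + 2 h = Dec 6 2013 10:00 PM.
Dec 6 2013 10:00 PM + 2 h = Dec 7 2013 12:00 AM.
Dec 7 2013 12:00 AM + 2 h = Dec 7 2013 2:00 AM.
Dec 7 2013 2:00 AM + 2 h = Dec 7 2013 4:00 AM.

Dec 7 2013 4:00 AM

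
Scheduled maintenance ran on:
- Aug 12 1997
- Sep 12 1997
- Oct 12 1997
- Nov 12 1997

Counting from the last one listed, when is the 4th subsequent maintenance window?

Mar 12 1998

Each date is the 12th; the gaps (31, 30, 31) track the month lengths.
The rule is the 12th of each month.
Next: December 1997 → Dec 12 1997.
Next: January 1998 → Jan 12 1998.
Next: February 1998 → Feb 12 1998.
March 1998: Mar 12 1998.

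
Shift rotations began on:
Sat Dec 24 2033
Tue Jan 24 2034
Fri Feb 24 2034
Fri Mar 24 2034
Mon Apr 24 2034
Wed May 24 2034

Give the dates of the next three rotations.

Sat Jun 24 2034, Mon Jul 24 2034, Thu Aug 24 2034

The day-of-month is always 24 (31, 31, 28, 31, 30 days between events).
So this recurs on the 24th of each month.
Next: June 2034 → Sat Jun 24 2034.
July 2034: Mon Jul 24 2034.
August 2034: Thu Aug 24 2034.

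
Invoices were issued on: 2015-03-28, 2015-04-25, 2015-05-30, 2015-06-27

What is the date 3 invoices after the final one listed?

Every date is a Saturday; gaps 28, 35, 28 days.
Each is the last Saturday of its month (at least one falls on the 29th or later, ruling out '4th Saturday').
Last Saturday of July 2015: 2015-07-25.
August 2015 ends with Saturday 2015-08-29.
Last Saturday of September 2015: 2015-09-26.

2015-09-26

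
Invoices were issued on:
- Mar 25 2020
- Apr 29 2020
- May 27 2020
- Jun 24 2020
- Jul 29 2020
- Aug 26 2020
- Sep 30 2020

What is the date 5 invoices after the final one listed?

Feb 24 2021

Every date is a Wednesday; gaps 35, 28, 28, 35, 28, 35 days.
Each is the last Wednesday of its month (at least one falls on the 29th or later, ruling out '4th Wednesday').
Last Wednesday of October 2020: Oct 28 2020.
Last Wednesday of November 2020: Nov 25 2020.
Last Wednesday of December 2020: Dec 30 2020.
Last Wednesday of January 2021: Jan 27 2021.
February 2021 ends with Wednesday Feb 24 2021.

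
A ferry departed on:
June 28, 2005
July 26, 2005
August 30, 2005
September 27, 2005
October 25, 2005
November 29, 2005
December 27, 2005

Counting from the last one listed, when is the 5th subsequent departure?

Every date is a Tuesday; gaps 28, 35, 28, 28, 35, 28 days.
Each is the last Tuesday of its month (at least one falls on the 29th or later, ruling out '4th Tuesday').
Last Tuesday of January 2006: January 31, 2006.
Last Tuesday of February 2006: February 28, 2006.
Last Tuesday of March 2006: March 28, 2006.
Last Tuesday of April 2006: April 25, 2006.
Last Tuesday of May 2006: May 30, 2006.

May 30, 2006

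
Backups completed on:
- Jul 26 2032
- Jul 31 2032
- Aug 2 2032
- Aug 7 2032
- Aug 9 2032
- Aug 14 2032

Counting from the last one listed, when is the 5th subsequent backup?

Aug 30 2032

The gap pattern 5, 2, 5, 2, 5 repeats every 2 events.
These are the Mondays and Saturdays of each week.
Next Monday: Aug 16 2032.
The following Saturday is Aug 21 2032.
Next Monday: Aug 23 2032.
Next Saturday: Aug 28 2032.
The following Monday is Aug 30 2032.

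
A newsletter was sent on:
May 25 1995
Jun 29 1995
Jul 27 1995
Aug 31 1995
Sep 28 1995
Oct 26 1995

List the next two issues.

Nov 30 1995, Dec 28 1995

Every date is a Thursday; gaps 35, 28, 35, 28, 28 days.
Each is the last Thursday of its month (at least one falls on the 29th or later, ruling out '4th Thursday').
Last Thursday of November 1995: Nov 30 1995.
December 1995 ends with Thursday Dec 28 1995.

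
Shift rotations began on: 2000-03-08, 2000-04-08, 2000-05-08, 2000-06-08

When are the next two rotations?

Gaps: 31, 30, 31 days — not constant. Every event is on the 8th of the month.
Pattern: the 8th of each month.
Next: July 2000 → 2000-07-08.
August 2000: 2000-08-08.

2000-07-08, 2000-08-08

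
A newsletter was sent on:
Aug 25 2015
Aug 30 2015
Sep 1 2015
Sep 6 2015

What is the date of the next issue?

Gaps: 5, 2, 5 days — not constant, but cyclic with period 2.
The events fall on every Tuesday and Sunday.
The following Tuesday is Sep 8 2015.

Sep 8 2015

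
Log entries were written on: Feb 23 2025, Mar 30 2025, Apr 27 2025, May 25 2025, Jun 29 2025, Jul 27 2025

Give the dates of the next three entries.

Aug 31 2025, Sep 28 2025, Oct 26 2025

These are Sundays with 35, 28, 28, 35, 28-day gaps.
Each is the final Sunday of its month — Mar 30 2025 is past the 28th, so '4th Sunday' doesn't fit.
Last Sunday of August 2025: Aug 31 2025.
September 2025 ends with Sunday Sep 28 2025.
October 2025 ends with Sunday Oct 26 2025.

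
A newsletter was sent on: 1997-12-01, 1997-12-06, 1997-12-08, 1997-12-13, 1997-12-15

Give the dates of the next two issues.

1997-12-20, 1997-12-22

Every event lands on a Monday or Saturday (gaps cycle 5, 2, 5, 2).
So the schedule is: every Monday and Saturday.
Next Saturday: 1997-12-20.
Next Monday: 1997-12-22.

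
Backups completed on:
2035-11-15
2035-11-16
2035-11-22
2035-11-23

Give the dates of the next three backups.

Gaps: 1, 6, 1 days — not constant, but cyclic with period 2.
The events fall on every Thursday and Friday.
The following Thursday is 2035-11-29.
The following Friday is 2035-11-30.
The following Thursday is 2035-12-06.

2035-11-29, 2035-11-30, 2035-12-06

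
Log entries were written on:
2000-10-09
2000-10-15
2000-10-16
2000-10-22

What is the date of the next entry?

2000-10-23

Every event lands on a Monday or Sunday (gaps cycle 6, 1, 6).
So the schedule is: every Monday and Sunday.
The following Monday is 2000-10-23.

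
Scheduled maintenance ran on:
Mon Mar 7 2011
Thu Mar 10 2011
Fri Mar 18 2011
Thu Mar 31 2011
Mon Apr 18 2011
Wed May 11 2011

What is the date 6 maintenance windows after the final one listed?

Gaps: 3, 8, 13, 18, 23 days — each gap is 5 larger than the previous one.
Next gap: 28 days. Wed May 11 2011 + 28 days = Wed Jun 8 2011.
Next gap: 33 days. Wed Jun 8 2011 + 33 days = Mon Jul 11 2011.
Next gap: 38 days. Mon Jul 11 2011 + 38 days = Thu Aug 18 2011.
Next gap: 43 days. Thu Aug 18 2011 + 43 days = Fri Sep 30 2011.
Next gap: 48 days. Fri Sep 30 2011 + 48 days = Thu Nov 17 2011.
Next gap: 53 days. Thu Nov 17 2011 + 53 days = Mon Jan 9 2012.

Mon Jan 9 2012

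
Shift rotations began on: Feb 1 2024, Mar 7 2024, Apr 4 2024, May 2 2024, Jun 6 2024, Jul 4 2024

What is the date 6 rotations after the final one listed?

Jan 2 2025

All dates are Thursdays, 35, 28, 28, 35, 28 days apart.
Specifically, the 1st Thursday of each month.
1st Thursday of August 2024: Aug 1 2024.
September 2024 — 1st Thursday is Sep 5 2024.
October 2024 — 1st Thursday is Oct 3 2024.
1st Thursday of November 2024: Nov 7 2024.
December 2024 — 1st Thursday is Dec 5 2024.
January 2025 — 1st Thursday is Jan 2 2025.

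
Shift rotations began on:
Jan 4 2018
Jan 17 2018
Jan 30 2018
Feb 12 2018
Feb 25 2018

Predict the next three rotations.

Every event comes 13 days after the last (13, 13, 13, 13).
Feb 25 2018 + 13 days = Mar 10 2018.
Mar 10 2018 + 13 days = Mar 23 2018.
Mar 23 2018 + 13 days = Apr 5 2018.

Mar 10 2018, Mar 23 2018, Apr 5 2018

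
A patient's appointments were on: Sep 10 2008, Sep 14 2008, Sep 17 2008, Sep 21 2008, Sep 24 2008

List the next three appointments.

Gaps: 4, 3, 4, 3 days — not constant, but cyclic with period 2.
The events fall on every Wednesday and Sunday.
The following Sunday is Sep 28 2008.
The following Wednesday is Oct 1 2008.
Next Sunday: Oct 5 2008.

Sep 28 2008, Oct 1 2008, Oct 5 2008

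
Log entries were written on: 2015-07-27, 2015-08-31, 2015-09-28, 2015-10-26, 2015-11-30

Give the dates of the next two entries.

These are Mondays with 35, 28, 28, 35-day gaps.
Each is the final Monday of its month — 2015-08-31 is past the 28th, so '4th Monday' doesn't fit.
Last Monday of December 2015: 2015-12-28.
January 2016 ends with Monday 2016-01-25.

2015-12-28, 2016-01-25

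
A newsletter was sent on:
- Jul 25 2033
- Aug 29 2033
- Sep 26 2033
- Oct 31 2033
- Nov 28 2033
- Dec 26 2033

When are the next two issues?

Jan 30 2034, Feb 27 2034

These are Mondays with 35, 28, 35, 28, 28-day gaps.
Each is the final Monday of its month — Aug 29 2033 is past the 28th, so '4th Monday' doesn't fit.
January 2034 ends with Monday Jan 30 2034.
February 2034 ends with Monday Feb 27 2034.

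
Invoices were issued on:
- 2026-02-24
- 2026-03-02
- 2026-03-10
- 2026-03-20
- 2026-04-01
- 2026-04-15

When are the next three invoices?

2026-05-01, 2026-05-19, 2026-06-08

The spacing grows by 2 each time: 6, 8, 10, 12, 14 days.
Next gap: 16 days. 2026-04-15 + 16 days = 2026-05-01.
Next gap: 18 days. 2026-05-01 + 18 days = 2026-05-19.
Next gap: 20 days. 2026-05-19 + 20 days = 2026-06-08.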